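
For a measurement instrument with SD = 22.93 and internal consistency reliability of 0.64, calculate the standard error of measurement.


SEM = SD * sqrt(1 - rxx)
SEM = 22.93 * sqrt(1 - 0.64)
SEM = 22.93 * sqrt(0.36) = 22.93 * 0.6
SEM = 13.758

13.758


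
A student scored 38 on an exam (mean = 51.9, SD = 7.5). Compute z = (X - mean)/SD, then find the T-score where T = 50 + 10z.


z = (X - mean) / SD = (38 - 51.9) / 7.5
z = -13.9 / 7.5
z = -1.8533
T-score = T = 50 + 10z
Carry z at full precision (z = -13.9 / 7.5) into the conversion:
T-score = 50 + 10 * (-13.9 / 7.5) = 50 + -139 / 7.5
T-score = 50 + -18.5333
T-score = 31.4667

31.4667


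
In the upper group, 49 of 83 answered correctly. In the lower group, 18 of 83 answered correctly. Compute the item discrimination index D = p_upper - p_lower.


p_upper = 49/83 = 0.5904
p_lower = 18/83 = 0.2169
D = 0.5904 - 0.2169 = 0.3735

0.3735


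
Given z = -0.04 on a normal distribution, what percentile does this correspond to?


CDF(z) = 0.5 * (1 + erf(z/sqrt(2)))
erf(-0.0283) = -0.0319
CDF = 0.484
Percentile rank = 0.484 * 100 = 48.4

48.4


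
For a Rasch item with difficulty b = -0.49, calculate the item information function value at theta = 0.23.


P = 1/(1+exp(-(0.23--0.49))) = 0.6726
I = P*(1-P) = 0.6726 * 0.3274
I = 0.2202

0.2202


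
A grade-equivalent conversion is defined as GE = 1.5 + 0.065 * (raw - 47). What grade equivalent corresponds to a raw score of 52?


raw - median = 52 - 47 = 5
slope * diff = 0.065 * 5 = 0.325
GE = 1.5 + 0.325
GE = 1.825

1.825


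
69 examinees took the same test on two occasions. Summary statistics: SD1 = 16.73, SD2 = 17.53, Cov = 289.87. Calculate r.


r = cov(X,Y) / (SD_X * SD_Y)
r = 289.87 / (16.73 * 17.53)
r = 289.87 / 293.2769
r = 0.9884

0.9884


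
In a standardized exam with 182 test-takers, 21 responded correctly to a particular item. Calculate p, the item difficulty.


Item difficulty p = number correct / total examinees
p = 21 / 182
p = 0.1154

0.1154


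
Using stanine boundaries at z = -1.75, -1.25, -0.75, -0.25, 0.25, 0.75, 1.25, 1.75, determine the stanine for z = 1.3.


Stanine boundaries: [-1.75, -1.25, -0.75, -0.25, 0.25, 0.75, 1.25, 1.75]
z = 1.3
Check each boundary:
  z >= -1.75 -> could be stanine 2
  z >= -1.25 -> could be stanine 3
  z >= -0.75 -> could be stanine 4
  z >= -0.25 -> could be stanine 5
  z >= 0.25 -> could be stanine 6
  z >= 0.75 -> could be stanine 7
  z >= 1.25 -> could be stanine 8
  z < 1.75
Highest qualifying boundary gives stanine = 8

8


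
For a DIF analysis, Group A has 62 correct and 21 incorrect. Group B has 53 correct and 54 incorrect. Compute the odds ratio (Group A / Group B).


Odds_A = 62/21 = 2.9524
Odds_B = 53/54 = 0.9815
OR = Odds_A / Odds_B = 2.9524 / 0.9815
Exactly, OR = (62 * 54) / (21 * 53) = 3348 / 1113
OR = 3.0081

3.0081


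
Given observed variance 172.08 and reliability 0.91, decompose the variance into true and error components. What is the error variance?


var_true = rxx * var_obs = 0.91 * 172.08 = 156.5928
var_error = var_obs - var_true
var_error = 172.08 - 156.5928
var_error = 15.4872

15.4872


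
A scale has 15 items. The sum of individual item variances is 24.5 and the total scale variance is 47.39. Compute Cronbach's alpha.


alpha = (k/(k-1)) * (1 - sum(si^2)/s_total^2)
= (15/14) * (1 - 24.5/47.39)
alpha = 0.5175

0.5175


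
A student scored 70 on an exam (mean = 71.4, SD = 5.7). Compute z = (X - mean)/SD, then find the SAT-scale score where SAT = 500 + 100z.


z = (X - mean) / SD = (70 - 71.4) / 5.7
z = -1.4 / 5.7
z = -0.2456
SAT-scale = SAT = 500 + 100z
Carry z at full precision (z = -1.4 / 5.7) into the conversion:
SAT-scale = 500 + 100 * (-1.4 / 5.7) = 500 + -140 / 5.7
SAT-scale = 500 + -24.5614
SAT-scale = 475.4386

475.4386


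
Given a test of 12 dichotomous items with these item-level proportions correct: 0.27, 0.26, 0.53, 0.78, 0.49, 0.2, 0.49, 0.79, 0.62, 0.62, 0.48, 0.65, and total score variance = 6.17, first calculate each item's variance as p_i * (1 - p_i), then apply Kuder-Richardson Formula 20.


For each item, compute p_i * q_i:
  Item 1: 0.27 * 0.73 = 0.1971
  Item 2: 0.26 * 0.74 = 0.1924
  Item 3: 0.53 * 0.47 = 0.2491
  Item 4: 0.78 * 0.22 = 0.1716
  Item 5: 0.49 * 0.51 = 0.2499
  Item 6: 0.2 * 0.8 = 0.16
  Item 7: 0.49 * 0.51 = 0.2499
  Item 8: 0.79 * 0.21 = 0.1659
  Item 9: 0.62 * 0.38 = 0.2356
  Item 10: 0.62 * 0.38 = 0.2356
  Item 11: 0.48 * 0.52 = 0.2496
  Item 12: 0.65 * 0.35 = 0.2275
Sum(p_i * q_i) = 0.1971 + 0.1924 + 0.2491 + 0.1716 + 0.2499 + 0.16 + 0.2499 + 0.1659 + 0.2356 + 0.2356 + 0.2496 + 0.2275 = 2.5842
KR-20 = (k/(k-1)) * (1 - Sum(p_i*q_i) / Var_total)
= (12/11) * (1 - 2.5842/6.17)
= 1.0909 * 0.5812
KR-20 = 0.634

0.634


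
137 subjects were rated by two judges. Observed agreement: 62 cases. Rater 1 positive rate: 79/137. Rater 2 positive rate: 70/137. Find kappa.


P_o = 62/137 = 0.452555
P_e = (79*70 + 58*67) / 18769 = 0.501678
kappa = (P_o - P_e) / (1 - P_e)
kappa = (0.452555 - 0.501678) / (1 - 0.501678)
kappa = -0.0986

-0.0986


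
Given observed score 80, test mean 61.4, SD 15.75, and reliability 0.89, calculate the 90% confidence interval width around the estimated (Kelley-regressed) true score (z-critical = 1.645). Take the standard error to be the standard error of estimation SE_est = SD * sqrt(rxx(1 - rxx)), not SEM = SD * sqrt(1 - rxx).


True score estimate = 0.89*80 + 0.11*61.4 = 77.954
SE_est = SD * sqrt(rxx * (1 - rxx)) = 15.75 * sqrt(0.89 * 0.11) = 15.75 * sqrt(0.0979) = 4.928014
CI = T_est +/- z * SE_est, so width = 2 * z * SE_est = 2 * 1.645 * 4.928014
Width = 16.2132

16.2132


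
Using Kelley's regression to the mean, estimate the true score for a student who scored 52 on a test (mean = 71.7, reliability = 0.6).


T_est = rxx * X + (1 - rxx) * mean
T_est = 0.6 * 52 + 0.4 * 71.7
T_est = 31.2 + 28.68
T_est = 59.88

59.88


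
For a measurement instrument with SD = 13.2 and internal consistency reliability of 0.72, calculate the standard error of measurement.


SEM = SD * sqrt(1 - rxx)
SEM = 13.2 * sqrt(1 - 0.72)
SEM = 13.2 * sqrt(0.28) = 13.2 * 0.52915
SEM = 6.9848

6.9848


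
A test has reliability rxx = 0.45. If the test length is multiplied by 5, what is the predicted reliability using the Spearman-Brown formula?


r_new = (n * rxx) / (1 + (n-1) * rxx)
r_new = (5 * 0.45) / (1 + 4 * 0.45)
r_new = 2.25 / 2.8
r_new = 0.8036

0.8036


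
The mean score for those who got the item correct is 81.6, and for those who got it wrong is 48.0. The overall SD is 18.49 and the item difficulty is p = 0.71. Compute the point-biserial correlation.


q = 1 - p = 0.29
rpb = ((M1 - M0) / SD) * sqrt(p * q)
rpb = ((81.6 - 48.0) / 18.49) * sqrt(0.71 * 0.29)
rpb = 0.8246

0.8246


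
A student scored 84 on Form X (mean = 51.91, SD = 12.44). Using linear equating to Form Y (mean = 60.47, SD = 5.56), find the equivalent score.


slope = SD_Y / SD_X = 5.56 / 12.44 ~ 0.4469
intercept = mean_Y - slope * mean_X = 60.47 - (5.56 / 12.44) * 51.91 ~ 37.2691
Y = slope * X + intercept. To avoid rounding drift from the rounded slope/intercept, evaluate the equivalent form Y = mean_Y + SD_Y * (X - mean_X) / SD_X at full precision:
Y = 60.47 + 5.56 * (84 - 51.91) / 12.44
Y = 60.47 + 5.56 * 32.09 / 12.44
Y = 60.47 + 178.4204 / 12.44
Y = 60.47 + 14.3425
Y = 74.8125

74.8125


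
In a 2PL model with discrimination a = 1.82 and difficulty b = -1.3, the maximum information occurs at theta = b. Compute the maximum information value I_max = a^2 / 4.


For 2PL, max info at theta = b = -1.3
I_max = a^2 / 4 = 1.82^2 / 4
= 3.3124 / 4
I_max = 0.8281

0.8281


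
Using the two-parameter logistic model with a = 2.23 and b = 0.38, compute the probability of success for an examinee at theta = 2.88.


a*(theta - b) = 2.23 * (2.88 - 0.38) = 5.575
exp(-5.575) = 0.0038
P = 1 / (1 + 0.0038)
P = 0.9962

0.9962


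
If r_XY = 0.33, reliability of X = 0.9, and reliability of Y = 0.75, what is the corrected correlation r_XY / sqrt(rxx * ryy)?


r_corrected = rxy / sqrt(rxx * ryy)
= 0.33 / sqrt(0.9 * 0.75)
= 0.33 / sqrt(0.675)
= 0.33 / 0.821584
r_corrected = 0.4017

0.4017


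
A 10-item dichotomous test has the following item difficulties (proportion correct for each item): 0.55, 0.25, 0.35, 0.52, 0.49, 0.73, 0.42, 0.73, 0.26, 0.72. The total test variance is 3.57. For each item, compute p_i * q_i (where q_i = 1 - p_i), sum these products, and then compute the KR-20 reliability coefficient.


For each item, compute p_i * q_i:
  Item 1: 0.55 * 0.45 = 0.2475
  Item 2: 0.25 * 0.75 = 0.1875
  Item 3: 0.35 * 0.65 = 0.2275
  Item 4: 0.52 * 0.48 = 0.2496
  Item 5: 0.49 * 0.51 = 0.2499
  Item 6: 0.73 * 0.27 = 0.1971
  Item 7: 0.42 * 0.58 = 0.2436
  Item 8: 0.73 * 0.27 = 0.1971
  Item 9: 0.26 * 0.74 = 0.1924
  Item 10: 0.72 * 0.28 = 0.2016
Sum(p_i * q_i) = 0.2475 + 0.1875 + 0.2275 + 0.2496 + 0.2499 + 0.1971 + 0.2436 + 0.1971 + 0.1924 + 0.2016 = 2.1938
KR-20 = (k/(k-1)) * (1 - Sum(p_i*q_i) / Var_total)
= (10/9) * (1 - 2.1938/3.57)
= 1.1111 * 0.3855
KR-20 = 0.4283

0.4283


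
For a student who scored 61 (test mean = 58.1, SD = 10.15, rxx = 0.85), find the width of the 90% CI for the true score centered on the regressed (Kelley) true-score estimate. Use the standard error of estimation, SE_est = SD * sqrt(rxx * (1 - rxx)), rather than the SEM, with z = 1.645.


True score estimate = 0.85*61 + 0.15*58.1 = 60.565
SE_est = SD * sqrt(rxx * (1 - rxx)) = 10.15 * sqrt(0.85 * 0.15) = 10.15 * sqrt(0.1275) = 3.624275
CI = T_est +/- z * SE_est, so width = 2 * z * SE_est = 2 * 1.645 * 3.624275
Width = 11.9239

11.9239


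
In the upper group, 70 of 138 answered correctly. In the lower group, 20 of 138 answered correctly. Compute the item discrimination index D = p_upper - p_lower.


p_upper = 70/138 = 0.5072
p_lower = 20/138 = 0.1449
D = 0.5072 - 0.1449 = 0.3623

0.3623


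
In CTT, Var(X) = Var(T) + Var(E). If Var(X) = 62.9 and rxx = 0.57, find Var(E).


var_true = rxx * var_obs = 0.57 * 62.9 = 35.853
var_error = var_obs - var_true
var_error = 62.9 - 35.853
var_error = 27.047

27.047


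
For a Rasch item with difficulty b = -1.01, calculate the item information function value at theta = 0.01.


P = 1/(1+exp(-(0.01--1.01))) = 0.735
I = P*(1-P) = 0.735 * 0.265
I = 0.1948

0.1948


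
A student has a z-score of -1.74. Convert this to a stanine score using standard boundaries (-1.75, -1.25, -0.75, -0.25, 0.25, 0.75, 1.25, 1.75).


Stanine boundaries: [-1.75, -1.25, -0.75, -0.25, 0.25, 0.75, 1.25, 1.75]
z = -1.74
Check each boundary:
  z >= -1.75 -> could be stanine 2
  z < -1.25
  z < -0.75
  z < -0.25
  z < 0.25
  z < 0.75
  z < 1.25
  z < 1.75
Highest qualifying boundary gives stanine = 2

2


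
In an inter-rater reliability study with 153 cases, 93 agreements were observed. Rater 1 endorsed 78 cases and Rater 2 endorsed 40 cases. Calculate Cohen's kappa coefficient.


P_o = 93/153 = 0.607843
P_e = (78*40 + 75*113) / 23409 = 0.495322
kappa = (P_o - P_e) / (1 - P_e)
kappa = (0.607843 - 0.495322) / (1 - 0.495322)
kappa = 0.223

0.223


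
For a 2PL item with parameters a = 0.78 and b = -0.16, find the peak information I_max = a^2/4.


For 2PL, max info at theta = b = -0.16
I_max = a^2 / 4 = 0.78^2 / 4
= 0.6084 / 4
I_max = 0.1521

0.1521


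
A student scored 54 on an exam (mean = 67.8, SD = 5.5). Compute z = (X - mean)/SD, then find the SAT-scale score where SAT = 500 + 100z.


z = (X - mean) / SD = (54 - 67.8) / 5.5
z = -13.8 / 5.5
z = -2.5091
SAT-scale = SAT = 500 + 100z
Carry z at full precision (z = -13.8 / 5.5) into the conversion:
SAT-scale = 500 + 100 * (-13.8 / 5.5) = 500 + -1380 / 5.5
SAT-scale = 500 + -250.9091
SAT-scale = 249.0909

249.0909


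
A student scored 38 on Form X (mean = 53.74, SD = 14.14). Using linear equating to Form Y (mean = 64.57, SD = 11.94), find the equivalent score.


slope = SD_Y / SD_X = 11.94 / 14.14 ~ 0.8444
intercept = mean_Y - slope * mean_X = 64.57 - (11.94 / 14.14) * 53.74 ~ 19.1912
Y = slope * X + intercept. To avoid rounding drift from the rounded slope/intercept, evaluate the equivalent form Y = mean_Y + SD_Y * (X - mean_X) / SD_X at full precision:
Y = 64.57 + 11.94 * (38 - 53.74) / 14.14
Y = 64.57 - 11.94 * 15.74 / 14.14
Y = 64.57 - 187.9356 / 14.14
Y = 64.57 - 13.2911
Y = 51.2789

51.2789


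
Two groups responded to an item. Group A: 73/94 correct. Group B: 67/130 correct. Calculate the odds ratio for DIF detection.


Odds_A = 73/21 = 3.4762
Odds_B = 67/63 = 1.0635
OR = Odds_A / Odds_B = 3.4762 / 1.0635
Exactly, OR = (73 * 63) / (21 * 67) = 4599 / 1407
OR = 3.2687

3.2687


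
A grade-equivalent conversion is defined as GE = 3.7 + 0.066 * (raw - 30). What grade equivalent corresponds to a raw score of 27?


raw - median = 27 - 30 = -3
slope * diff = 0.066 * -3 = -0.198
GE = 3.7 + -0.198
GE = 3.502

3.502


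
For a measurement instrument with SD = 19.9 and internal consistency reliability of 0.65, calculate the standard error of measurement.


SEM = SD * sqrt(1 - rxx)
SEM = 19.9 * sqrt(1 - 0.65)
SEM = 19.9 * sqrt(0.35) = 19.9 * 0.591608
SEM = 11.773

11.773


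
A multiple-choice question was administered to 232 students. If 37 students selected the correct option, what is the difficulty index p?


Item difficulty p = number correct / total examinees
p = 37 / 232
p = 0.1595

0.1595


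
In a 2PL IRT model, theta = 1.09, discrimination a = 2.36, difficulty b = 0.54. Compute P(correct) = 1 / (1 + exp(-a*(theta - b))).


a*(theta - b) = 2.36 * (1.09 - 0.54) = 1.298
exp(-1.298) = 0.2731
P = 1 / (1 + 0.2731)
P = 0.7855

0.7855


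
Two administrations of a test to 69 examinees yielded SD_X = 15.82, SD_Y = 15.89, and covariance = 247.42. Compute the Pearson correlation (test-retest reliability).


r = cov(X,Y) / (SD_X * SD_Y)
r = 247.42 / (15.82 * 15.89)
r = 247.42 / 251.3798
r = 0.9842

0.9842


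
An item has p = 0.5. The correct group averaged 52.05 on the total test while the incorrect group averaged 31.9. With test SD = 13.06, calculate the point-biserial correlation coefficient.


q = 1 - p = 0.5
rpb = ((M1 - M0) / SD) * sqrt(p * q)
rpb = ((52.05 - 31.9) / 13.06) * sqrt(0.5 * 0.5)
rpb = 0.7714

0.7714


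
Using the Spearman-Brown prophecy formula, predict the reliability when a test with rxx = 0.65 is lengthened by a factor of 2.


r_new = (n * rxx) / (1 + (n-1) * rxx)
r_new = (2 * 0.65) / (1 + 1 * 0.65)
r_new = 1.3 / 1.65
r_new = 0.7879

0.7879


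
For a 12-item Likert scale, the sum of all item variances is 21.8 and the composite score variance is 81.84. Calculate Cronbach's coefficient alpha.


alpha = (k/(k-1)) * (1 - sum(si^2)/s_total^2)
= (12/11) * (1 - 21.8/81.84)
alpha = 0.8003

0.8003


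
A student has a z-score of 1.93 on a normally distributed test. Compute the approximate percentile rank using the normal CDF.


CDF(z) = 0.5 * (1 + erf(z/sqrt(2)))
erf(1.3647) = 0.9464
CDF = 0.9732
Percentile rank = 0.9732 * 100 = 97.32

97.32


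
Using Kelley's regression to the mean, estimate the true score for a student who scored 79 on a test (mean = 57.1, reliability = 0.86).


T_est = rxx * X + (1 - rxx) * mean
T_est = 0.86 * 79 + 0.14 * 57.1
T_est = 67.94 + 7.994
T_est = 75.934

75.934


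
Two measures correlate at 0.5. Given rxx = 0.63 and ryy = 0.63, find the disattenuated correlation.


r_corrected = rxy / sqrt(rxx * ryy)
= 0.5 / sqrt(0.63 * 0.63)
= 0.5 / sqrt(0.3969)
= 0.5 / 0.63
r_corrected = 0.7937

0.7937


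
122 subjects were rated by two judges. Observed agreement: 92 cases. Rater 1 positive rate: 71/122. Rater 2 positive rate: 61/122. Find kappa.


P_o = 92/122 = 0.754098
P_e = (71*61 + 51*61) / 14884 = 0.5
kappa = (P_o - P_e) / (1 - P_e)
kappa = (0.754098 - 0.5) / (1 - 0.5)
kappa = 0.5082

0.5082


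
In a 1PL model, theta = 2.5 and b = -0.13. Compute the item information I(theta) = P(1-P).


P = 1/(1+exp(-(2.5--0.13))) = 0.9328
I = P*(1-P) = 0.9328 * 0.0672
I = 0.0627

0.0627


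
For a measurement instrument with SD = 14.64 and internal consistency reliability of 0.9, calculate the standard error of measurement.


SEM = SD * sqrt(1 - rxx)
SEM = 14.64 * sqrt(1 - 0.9)
SEM = 14.64 * sqrt(0.1) = 14.64 * 0.316228
SEM = 4.6296

4.6296


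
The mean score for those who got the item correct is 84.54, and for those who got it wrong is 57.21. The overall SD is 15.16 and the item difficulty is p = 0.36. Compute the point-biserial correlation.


q = 1 - p = 0.64
rpb = ((M1 - M0) / SD) * sqrt(p * q)
rpb = ((84.54 - 57.21) / 15.16) * sqrt(0.36 * 0.64)
rpb = 0.8653

0.8653


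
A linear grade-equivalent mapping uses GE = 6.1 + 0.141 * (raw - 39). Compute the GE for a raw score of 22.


raw - median = 22 - 39 = -17
slope * diff = 0.141 * -17 = -2.397
GE = 6.1 + -2.397
GE = 3.703

3.703


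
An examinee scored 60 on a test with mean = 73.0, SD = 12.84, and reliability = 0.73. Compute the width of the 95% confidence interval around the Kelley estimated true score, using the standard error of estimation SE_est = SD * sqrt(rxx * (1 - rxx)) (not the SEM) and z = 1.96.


True score estimate = 0.73*60 + 0.27*73.0 = 63.51
SE_est = SD * sqrt(rxx * (1 - rxx)) = 12.84 * sqrt(0.73 * 0.27) = 12.84 * sqrt(0.1971) = 5.700439
CI = T_est +/- z * SE_est, so width = 2 * z * SE_est = 2 * 1.96 * 5.700439
Width = 22.3457

22.3457


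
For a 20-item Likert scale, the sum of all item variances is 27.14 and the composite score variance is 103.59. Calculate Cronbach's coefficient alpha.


alpha = (k/(k-1)) * (1 - sum(si^2)/s_total^2)
= (20/19) * (1 - 27.14/103.59)
alpha = 0.7768

0.7768


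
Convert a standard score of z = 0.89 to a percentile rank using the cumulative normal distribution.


CDF(z) = 0.5 * (1 + erf(z/sqrt(2)))
erf(0.6293) = 0.6265
CDF = 0.8133
Percentile rank = 0.8133 * 100 = 81.33

81.33


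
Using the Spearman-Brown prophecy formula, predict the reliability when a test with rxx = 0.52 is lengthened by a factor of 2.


r_new = (n * rxx) / (1 + (n-1) * rxx)
r_new = (2 * 0.52) / (1 + 1 * 0.52)
r_new = 1.04 / 1.52
r_new = 0.6842

0.6842


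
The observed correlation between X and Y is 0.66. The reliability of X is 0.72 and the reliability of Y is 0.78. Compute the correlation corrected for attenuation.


r_corrected = rxy / sqrt(rxx * ryy)
= 0.66 / sqrt(0.72 * 0.78)
= 0.66 / sqrt(0.5616)
= 0.66 / 0.7494
r_corrected = 0.8807

0.8807


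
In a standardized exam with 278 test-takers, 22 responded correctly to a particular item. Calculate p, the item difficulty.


Item difficulty p = number correct / total examinees
p = 22 / 278
p = 0.0791

0.0791


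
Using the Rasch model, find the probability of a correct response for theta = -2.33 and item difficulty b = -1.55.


theta - b = -2.33 - -1.55 = -0.78
exp(-(theta - b)) = exp(0.78) = 2.1815
P = 1 / (1 + 2.1815)
P = 0.3143

0.3143


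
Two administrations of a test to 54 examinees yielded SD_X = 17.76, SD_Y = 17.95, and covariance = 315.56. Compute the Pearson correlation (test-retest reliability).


r = cov(X,Y) / (SD_X * SD_Y)
r = 315.56 / (17.76 * 17.95)
r = 315.56 / 318.792
r = 0.9899

0.9899


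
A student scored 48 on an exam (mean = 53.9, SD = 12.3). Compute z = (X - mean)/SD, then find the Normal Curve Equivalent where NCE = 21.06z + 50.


z = (X - mean) / SD = (48 - 53.9) / 12.3
z = -5.9 / 12.3
z = -0.4797
NCE = NCE = 21.06z + 50
Carry z at full precision (z = -5.9 / 12.3) into the conversion:
NCE = 21.06 * (-5.9 / 12.3) + 50 = -124.254 / 12.3 + 50
NCE = -10.102 + 50
NCE = 39.898

39.898


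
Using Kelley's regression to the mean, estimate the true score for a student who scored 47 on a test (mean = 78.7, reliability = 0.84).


T_est = rxx * X + (1 - rxx) * mean
T_est = 0.84 * 47 + 0.16 * 78.7
T_est = 39.48 + 12.592
T_est = 52.072

52.072


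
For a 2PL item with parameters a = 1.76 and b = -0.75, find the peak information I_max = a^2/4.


For 2PL, max info at theta = b = -0.75
I_max = a^2 / 4 = 1.76^2 / 4
= 3.0976 / 4
I_max = 0.7744

0.7744


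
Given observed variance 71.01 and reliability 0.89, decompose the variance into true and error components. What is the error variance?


var_true = rxx * var_obs = 0.89 * 71.01 = 63.1989
var_error = var_obs - var_true
var_error = 71.01 - 63.1989
var_error = 7.8111

7.8111


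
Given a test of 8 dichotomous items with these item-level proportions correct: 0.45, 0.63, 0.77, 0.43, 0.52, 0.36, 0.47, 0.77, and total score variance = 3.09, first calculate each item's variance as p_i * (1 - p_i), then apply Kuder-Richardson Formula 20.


For each item, compute p_i * q_i:
  Item 1: 0.45 * 0.55 = 0.2475
  Item 2: 0.63 * 0.37 = 0.2331
  Item 3: 0.77 * 0.23 = 0.1771
  Item 4: 0.43 * 0.57 = 0.2451
  Item 5: 0.52 * 0.48 = 0.2496
  Item 6: 0.36 * 0.64 = 0.2304
  Item 7: 0.47 * 0.53 = 0.2491
  Item 8: 0.77 * 0.23 = 0.1771
Sum(p_i * q_i) = 0.2475 + 0.2331 + 0.1771 + 0.2451 + 0.2496 + 0.2304 + 0.2491 + 0.1771 = 1.809
KR-20 = (k/(k-1)) * (1 - Sum(p_i*q_i) / Var_total)
= (8/7) * (1 - 1.809/3.09)
= 1.1429 * 0.4146
KR-20 = 0.4738

0.4738


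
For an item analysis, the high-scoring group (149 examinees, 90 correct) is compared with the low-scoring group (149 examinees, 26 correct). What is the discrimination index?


p_upper = 90/149 = 0.604
p_lower = 26/149 = 0.1745
D = 0.604 - 0.1745 = 0.4295

0.4295


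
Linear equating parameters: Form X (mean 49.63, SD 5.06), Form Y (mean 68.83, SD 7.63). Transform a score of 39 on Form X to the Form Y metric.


slope = SD_Y / SD_X = 7.63 / 5.06 ~ 1.5079
intercept = mean_Y - slope * mean_X = 68.83 - (7.63 / 5.06) * 49.63 ~ -6.0073
Y = slope * X + intercept. To avoid rounding drift from the rounded slope/intercept, evaluate the equivalent form Y = mean_Y + SD_Y * (X - mean_X) / SD_X at full precision:
Y = 68.83 + 7.63 * (39 - 49.63) / 5.06
Y = 68.83 - 7.63 * 10.63 / 5.06
Y = 68.83 - 81.1069 / 5.06
Y = 68.83 - 16.029
Y = 52.801

52.801


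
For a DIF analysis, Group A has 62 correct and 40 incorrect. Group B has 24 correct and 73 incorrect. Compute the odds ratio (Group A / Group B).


Odds_A = 62/40 = 1.55
Odds_B = 24/73 = 0.3288
OR = Odds_A / Odds_B = 1.55 / 0.3288
Exactly, OR = (62 * 73) / (40 * 24) = 4526 / 960
OR = 4.7146

4.7146


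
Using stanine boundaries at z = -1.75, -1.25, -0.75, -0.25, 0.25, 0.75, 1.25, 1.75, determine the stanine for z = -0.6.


Stanine boundaries: [-1.75, -1.25, -0.75, -0.25, 0.25, 0.75, 1.25, 1.75]
z = -0.6
Check each boundary:
  z >= -1.75 -> could be stanine 2
  z >= -1.25 -> could be stanine 3
  z >= -0.75 -> could be stanine 4
  z < -0.25
  z < 0.25
  z < 0.75
  z < 1.25
  z < 1.75
Highest qualifying boundary gives stanine = 4

4


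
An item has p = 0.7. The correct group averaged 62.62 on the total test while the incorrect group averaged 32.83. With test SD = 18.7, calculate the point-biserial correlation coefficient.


q = 1 - p = 0.3
rpb = ((M1 - M0) / SD) * sqrt(p * q)
rpb = ((62.62 - 32.83) / 18.7) * sqrt(0.7 * 0.3)
rpb = 0.73

0.73


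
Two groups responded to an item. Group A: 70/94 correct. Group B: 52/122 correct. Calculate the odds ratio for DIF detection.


Odds_A = 70/24 = 2.9167
Odds_B = 52/70 = 0.7429
OR = Odds_A / Odds_B = 2.9167 / 0.7429
Exactly, OR = (70 * 70) / (24 * 52) = 4900 / 1248
OR = 3.9263

3.9263


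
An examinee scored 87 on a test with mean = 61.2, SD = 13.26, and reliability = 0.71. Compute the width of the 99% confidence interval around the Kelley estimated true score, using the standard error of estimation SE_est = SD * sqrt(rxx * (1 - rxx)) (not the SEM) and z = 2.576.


True score estimate = 0.71*87 + 0.29*61.2 = 79.518
SE_est = SD * sqrt(rxx * (1 - rxx)) = 13.26 * sqrt(0.71 * 0.29) = 13.26 * sqrt(0.2059) = 6.016885
CI = T_est +/- z * SE_est, so width = 2 * z * SE_est = 2 * 2.576 * 6.016885
Width = 30.999

30.999


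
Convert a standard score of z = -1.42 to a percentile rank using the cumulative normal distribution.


CDF(z) = 0.5 * (1 + erf(z/sqrt(2)))
erf(-1.0041) = -0.8444
CDF = 0.0778
Percentile rank = 0.0778 * 100 = 7.78

7.78


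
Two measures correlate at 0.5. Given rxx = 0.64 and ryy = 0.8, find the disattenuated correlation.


r_corrected = rxy / sqrt(rxx * ryy)
= 0.5 / sqrt(0.64 * 0.8)
= 0.5 / sqrt(0.512)
= 0.5 / 0.715542
r_corrected = 0.6988

0.6988


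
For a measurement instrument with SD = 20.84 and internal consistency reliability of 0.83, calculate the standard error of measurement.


SEM = SD * sqrt(1 - rxx)
SEM = 20.84 * sqrt(1 - 0.83)
SEM = 20.84 * sqrt(0.17) = 20.84 * 0.412311
SEM = 8.5926

8.5926


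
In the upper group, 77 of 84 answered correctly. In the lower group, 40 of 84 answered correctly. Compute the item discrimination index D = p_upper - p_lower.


p_upper = 77/84 = 0.9167
p_lower = 40/84 = 0.4762
D = 0.9167 - 0.4762 = 0.4405

0.4405


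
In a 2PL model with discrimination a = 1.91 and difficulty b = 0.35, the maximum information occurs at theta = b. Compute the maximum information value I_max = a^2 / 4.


For 2PL, max info at theta = b = 0.35
I_max = a^2 / 4 = 1.91^2 / 4
= 3.6481 / 4
I_max = 0.912

0.912


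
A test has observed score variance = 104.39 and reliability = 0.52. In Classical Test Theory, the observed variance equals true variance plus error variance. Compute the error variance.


var_true = rxx * var_obs = 0.52 * 104.39 = 54.2828
var_error = var_obs - var_true
var_error = 104.39 - 54.2828
var_error = 50.1072

50.1072


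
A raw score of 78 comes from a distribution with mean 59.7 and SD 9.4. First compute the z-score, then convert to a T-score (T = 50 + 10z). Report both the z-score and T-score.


z = (X - mean) / SD = (78 - 59.7) / 9.4
z = 18.3 / 9.4
z = 1.9468
T-score = T = 50 + 10z
Carry z at full precision (z = 18.3 / 9.4) into the conversion:
T-score = 50 + 10 * (18.3 / 9.4) = 50 + 183 / 9.4
T-score = 50 + 19.4681
T-score = 69.4681

69.4681


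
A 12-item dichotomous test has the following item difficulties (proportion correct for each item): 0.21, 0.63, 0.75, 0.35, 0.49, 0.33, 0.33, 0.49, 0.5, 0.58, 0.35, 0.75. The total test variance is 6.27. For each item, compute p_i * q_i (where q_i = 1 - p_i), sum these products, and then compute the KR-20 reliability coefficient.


For each item, compute p_i * q_i:
  Item 1: 0.21 * 0.79 = 0.1659
  Item 2: 0.63 * 0.37 = 0.2331
  Item 3: 0.75 * 0.25 = 0.1875
  Item 4: 0.35 * 0.65 = 0.2275
  Item 5: 0.49 * 0.51 = 0.2499
  Item 6: 0.33 * 0.67 = 0.2211
  Item 7: 0.33 * 0.67 = 0.2211
  Item 8: 0.49 * 0.51 = 0.2499
  Item 9: 0.5 * 0.5 = 0.25
  Item 10: 0.58 * 0.42 = 0.2436
  Item 11: 0.35 * 0.65 = 0.2275
  Item 12: 0.75 * 0.25 = 0.1875
Sum(p_i * q_i) = 0.1659 + 0.2331 + 0.1875 + 0.2275 + 0.2499 + 0.2211 + 0.2211 + 0.2499 + 0.25 + 0.2436 + 0.2275 + 0.1875 = 2.6646
KR-20 = (k/(k-1)) * (1 - Sum(p_i*q_i) / Var_total)
= (12/11) * (1 - 2.6646/6.27)
= 1.0909 * 0.575
KR-20 = 0.6273

0.6273


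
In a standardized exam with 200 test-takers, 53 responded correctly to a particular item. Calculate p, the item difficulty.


Item difficulty p = number correct / total examinees
p = 53 / 200
p = 0.265

0.265


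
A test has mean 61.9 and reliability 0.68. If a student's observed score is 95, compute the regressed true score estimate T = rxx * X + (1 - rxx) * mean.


T_est = rxx * X + (1 - rxx) * mean
T_est = 0.68 * 95 + 0.32 * 61.9
T_est = 64.6 + 19.808
T_est = 84.408

84.408


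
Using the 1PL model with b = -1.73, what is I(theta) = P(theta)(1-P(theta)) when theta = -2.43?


P = 1/(1+exp(-(-2.43--1.73))) = 0.3318
I = P*(1-P) = 0.3318 * 0.6682
I = 0.2217

0.2217


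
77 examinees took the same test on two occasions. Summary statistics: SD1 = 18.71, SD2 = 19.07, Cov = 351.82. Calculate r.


r = cov(X,Y) / (SD_X * SD_Y)
r = 351.82 / (18.71 * 19.07)
r = 351.82 / 356.7997
r = 0.986

0.986


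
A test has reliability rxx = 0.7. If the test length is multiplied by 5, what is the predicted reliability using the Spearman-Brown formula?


r_new = (n * rxx) / (1 + (n-1) * rxx)
r_new = (5 * 0.7) / (1 + 4 * 0.7)
r_new = 3.5 / 3.8
r_new = 0.9211

0.9211


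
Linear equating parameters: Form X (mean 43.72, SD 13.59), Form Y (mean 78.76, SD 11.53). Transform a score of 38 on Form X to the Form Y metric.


slope = SD_Y / SD_X = 11.53 / 13.59 ~ 0.8484
intercept = mean_Y - slope * mean_X = 78.76 - (11.53 / 13.59) * 43.72 ~ 41.6672
Y = slope * X + intercept. To avoid rounding drift from the rounded slope/intercept, evaluate the equivalent form Y = mean_Y + SD_Y * (X - mean_X) / SD_X at full precision:
Y = 78.76 + 11.53 * (38 - 43.72) / 13.59
Y = 78.76 - 11.53 * 5.72 / 13.59
Y = 78.76 - 65.9516 / 13.59
Y = 78.76 - 4.853
Y = 73.907

73.907


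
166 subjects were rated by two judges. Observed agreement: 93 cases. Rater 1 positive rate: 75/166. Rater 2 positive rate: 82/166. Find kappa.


P_o = 93/166 = 0.560241
P_e = (75*82 + 91*84) / 27556 = 0.500581
kappa = (P_o - P_e) / (1 - P_e)
kappa = (0.560241 - 0.500581) / (1 - 0.500581)
kappa = 0.1195

0.1195


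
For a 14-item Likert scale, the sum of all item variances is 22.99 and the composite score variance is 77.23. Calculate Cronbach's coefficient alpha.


alpha = (k/(k-1)) * (1 - sum(si^2)/s_total^2)
= (14/13) * (1 - 22.99/77.23)
alpha = 0.7563

0.7563


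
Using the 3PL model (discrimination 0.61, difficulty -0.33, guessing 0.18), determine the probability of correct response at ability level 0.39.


logit = 0.61*(0.39 - -0.33) = 0.4392
P* = 1/(1 + exp(-0.4392)) = 0.6081
P = 0.18 + (1 - 0.18) * 0.6081
P = 0.6786

0.6786


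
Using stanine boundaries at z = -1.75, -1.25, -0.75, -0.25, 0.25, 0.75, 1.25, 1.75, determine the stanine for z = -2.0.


Stanine boundaries: [-1.75, -1.25, -0.75, -0.25, 0.25, 0.75, 1.25, 1.75]
z = -2.0
Check each boundary:
  z < -1.75
  z < -1.25
  z < -0.75
  z < -0.25
  z < 0.25
  z < 0.75
  z < 1.25
  z < 1.75
Highest qualifying boundary gives stanine = 1

1


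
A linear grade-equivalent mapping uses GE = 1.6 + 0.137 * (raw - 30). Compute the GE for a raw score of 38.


raw - median = 38 - 30 = 8
slope * diff = 0.137 * 8 = 1.096
GE = 1.6 + 1.096
GE = 2.696

2.696


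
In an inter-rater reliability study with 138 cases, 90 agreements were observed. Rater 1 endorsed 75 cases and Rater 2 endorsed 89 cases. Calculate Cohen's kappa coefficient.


P_o = 90/138 = 0.652174
P_e = (75*89 + 63*49) / 19044 = 0.512602
kappa = (P_o - P_e) / (1 - P_e)
kappa = (0.652174 - 0.512602) / (1 - 0.512602)
kappa = 0.2864

0.2864


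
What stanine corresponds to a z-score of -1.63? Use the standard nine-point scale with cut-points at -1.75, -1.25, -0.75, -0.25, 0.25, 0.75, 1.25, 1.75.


Stanine boundaries: [-1.75, -1.25, -0.75, -0.25, 0.25, 0.75, 1.25, 1.75]
z = -1.63
Check each boundary:
  z >= -1.75 -> could be stanine 2
  z < -1.25
  z < -0.75
  z < -0.25
  z < 0.25
  z < 0.75
  z < 1.25
  z < 1.75
Highest qualifying boundary gives stanine = 2

2


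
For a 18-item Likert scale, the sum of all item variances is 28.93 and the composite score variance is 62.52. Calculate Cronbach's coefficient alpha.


alpha = (k/(k-1)) * (1 - sum(si^2)/s_total^2)
= (18/17) * (1 - 28.93/62.52)
alpha = 0.5689

0.5689


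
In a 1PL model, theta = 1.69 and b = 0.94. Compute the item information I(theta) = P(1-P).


P = 1/(1+exp(-(1.69-0.94))) = 0.6792
I = P*(1-P) = 0.6792 * 0.3208
I = 0.2179

0.2179


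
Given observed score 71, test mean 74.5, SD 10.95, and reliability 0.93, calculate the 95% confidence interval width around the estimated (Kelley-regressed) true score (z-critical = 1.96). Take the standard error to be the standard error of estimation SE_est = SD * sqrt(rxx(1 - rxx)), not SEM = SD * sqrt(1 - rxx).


True score estimate = 0.93*71 + 0.07*74.5 = 71.245
SE_est = SD * sqrt(rxx * (1 - rxx)) = 10.95 * sqrt(0.93 * 0.07) = 10.95 * sqrt(0.0651) = 2.79386
CI = T_est +/- z * SE_est, so width = 2 * z * SE_est = 2 * 1.96 * 2.79386
Width = 10.9519

10.9519


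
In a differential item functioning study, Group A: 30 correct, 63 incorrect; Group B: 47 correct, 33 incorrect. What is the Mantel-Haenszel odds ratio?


Odds_A = 30/63 = 0.4762
Odds_B = 47/33 = 1.4242
OR = Odds_A / Odds_B = 0.4762 / 1.4242
Exactly, OR = (30 * 33) / (63 * 47) = 990 / 2961
OR = 0.3343

0.3343


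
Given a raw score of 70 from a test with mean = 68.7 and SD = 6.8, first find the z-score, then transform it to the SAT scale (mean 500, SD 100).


z = (X - mean) / SD = (70 - 68.7) / 6.8
z = 1.3 / 6.8
z = 0.1912
SAT-scale = SAT = 500 + 100z
Carry z at full precision (z = 1.3 / 6.8) into the conversion:
SAT-scale = 500 + 100 * (1.3 / 6.8) = 500 + 130 / 6.8
SAT-scale = 500 + 19.1176
SAT-scale = 519.1176

519.1176


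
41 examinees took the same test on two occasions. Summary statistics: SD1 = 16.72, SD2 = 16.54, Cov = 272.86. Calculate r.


r = cov(X,Y) / (SD_X * SD_Y)
r = 272.86 / (16.72 * 16.54)
r = 272.86 / 276.5488
r = 0.9867

0.9867


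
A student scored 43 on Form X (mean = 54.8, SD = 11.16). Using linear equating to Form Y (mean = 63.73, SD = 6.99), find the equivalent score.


slope = SD_Y / SD_X = 6.99 / 11.16 ~ 0.6263
intercept = mean_Y - slope * mean_X = 63.73 - (6.99 / 11.16) * 54.8 ~ 29.4063
Y = slope * X + intercept. To avoid rounding drift from the rounded slope/intercept, evaluate the equivalent form Y = mean_Y + SD_Y * (X - mean_X) / SD_X at full precision:
Y = 63.73 + 6.99 * (43 - 54.8) / 11.16
Y = 63.73 - 6.99 * 11.8 / 11.16
Y = 63.73 - 82.482 / 11.16
Y = 63.73 - 7.3909
Y = 56.3391

56.3391


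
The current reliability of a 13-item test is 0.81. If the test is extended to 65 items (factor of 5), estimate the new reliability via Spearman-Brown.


r_new = (n * rxx) / (1 + (n-1) * rxx)
r_new = (5 * 0.81) / (1 + 4 * 0.81)
r_new = 4.05 / 4.24
r_new = 0.9552

0.9552


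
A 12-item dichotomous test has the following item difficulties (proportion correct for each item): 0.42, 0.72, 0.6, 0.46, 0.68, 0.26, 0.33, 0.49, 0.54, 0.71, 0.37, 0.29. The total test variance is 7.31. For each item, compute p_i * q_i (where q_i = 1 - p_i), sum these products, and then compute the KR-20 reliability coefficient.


For each item, compute p_i * q_i:
  Item 1: 0.42 * 0.58 = 0.2436
  Item 2: 0.72 * 0.28 = 0.2016
  Item 3: 0.6 * 0.4 = 0.24
  Item 4: 0.46 * 0.54 = 0.2484
  Item 5: 0.68 * 0.32 = 0.2176
  Item 6: 0.26 * 0.74 = 0.1924
  Item 7: 0.33 * 0.67 = 0.2211
  Item 8: 0.49 * 0.51 = 0.2499
  Item 9: 0.54 * 0.46 = 0.2484
  Item 10: 0.71 * 0.29 = 0.2059
  Item 11: 0.37 * 0.63 = 0.2331
  Item 12: 0.29 * 0.71 = 0.2059
Sum(p_i * q_i) = 0.2436 + 0.2016 + 0.24 + 0.2484 + 0.2176 + 0.1924 + 0.2211 + 0.2499 + 0.2484 + 0.2059 + 0.2331 + 0.2059 = 2.7079
KR-20 = (k/(k-1)) * (1 - Sum(p_i*q_i) / Var_total)
= (12/11) * (1 - 2.7079/7.31)
= 1.0909 * 0.6296
KR-20 = 0.6868

0.6868


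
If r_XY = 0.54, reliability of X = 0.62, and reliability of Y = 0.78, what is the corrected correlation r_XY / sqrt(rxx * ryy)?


r_corrected = rxy / sqrt(rxx * ryy)
= 0.54 / sqrt(0.62 * 0.78)
= 0.54 / sqrt(0.4836)
= 0.54 / 0.695414
r_corrected = 0.7765

0.7765


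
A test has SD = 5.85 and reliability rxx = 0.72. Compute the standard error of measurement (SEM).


SEM = SD * sqrt(1 - rxx)
SEM = 5.85 * sqrt(1 - 0.72)
SEM = 5.85 * sqrt(0.28) = 5.85 * 0.52915
SEM = 3.0955

3.0955


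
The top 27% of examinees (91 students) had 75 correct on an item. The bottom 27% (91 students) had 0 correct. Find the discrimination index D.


p_upper = 75/91 = 0.8242
p_lower = 0/91 = 0.0
D = 0.8242 - 0.0 = 0.8242

0.8242


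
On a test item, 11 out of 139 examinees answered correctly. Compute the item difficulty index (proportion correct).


Item difficulty p = number correct / total examinees
p = 11 / 139
p = 0.0791

0.0791


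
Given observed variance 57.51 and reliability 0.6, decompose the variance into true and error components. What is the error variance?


var_true = rxx * var_obs = 0.6 * 57.51 = 34.506
var_error = var_obs - var_true
var_error = 57.51 - 34.506
var_error = 23.004

23.004


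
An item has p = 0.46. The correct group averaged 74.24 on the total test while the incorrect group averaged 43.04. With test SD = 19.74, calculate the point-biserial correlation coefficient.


q = 1 - p = 0.54
rpb = ((M1 - M0) / SD) * sqrt(p * q)
rpb = ((74.24 - 43.04) / 19.74) * sqrt(0.46 * 0.54)
rpb = 0.7877

0.7877


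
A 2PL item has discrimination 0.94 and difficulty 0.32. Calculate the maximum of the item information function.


For 2PL, max info at theta = b = 0.32
I_max = a^2 / 4 = 0.94^2 / 4
= 0.8836 / 4
I_max = 0.2209

0.2209


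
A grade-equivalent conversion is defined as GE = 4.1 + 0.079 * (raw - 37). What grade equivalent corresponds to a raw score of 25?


raw - median = 25 - 37 = -12
slope * diff = 0.079 * -12 = -0.948
GE = 4.1 + -0.948
GE = 3.152

3.152


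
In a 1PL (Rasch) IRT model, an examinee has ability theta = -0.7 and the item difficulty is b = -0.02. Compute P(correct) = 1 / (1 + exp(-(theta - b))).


theta - b = -0.7 - -0.02 = -0.68
exp(-(theta - b)) = exp(0.68) = 1.9739
P = 1 / (1 + 1.9739)
P = 0.3363

0.3363


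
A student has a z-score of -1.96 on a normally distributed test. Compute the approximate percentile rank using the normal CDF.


CDF(z) = 0.5 * (1 + erf(z/sqrt(2)))
erf(-1.3859) = -0.95
CDF = 0.025
Percentile rank = 0.025 * 100 = 2.5

2.5


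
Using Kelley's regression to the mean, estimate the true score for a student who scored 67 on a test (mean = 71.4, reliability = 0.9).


T_est = rxx * X + (1 - rxx) * mean
T_est = 0.9 * 67 + 0.1 * 71.4
T_est = 60.3 + 7.14
T_est = 67.44

67.44


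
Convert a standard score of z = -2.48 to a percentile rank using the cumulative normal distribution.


CDF(z) = 0.5 * (1 + erf(z/sqrt(2)))
erf(-1.7536) = -0.9869
CDF = 0.0066
Percentile rank = 0.0066 * 100 = 0.66

0.66


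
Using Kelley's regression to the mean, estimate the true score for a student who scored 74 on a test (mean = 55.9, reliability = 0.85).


T_est = rxx * X + (1 - rxx) * mean
T_est = 0.85 * 74 + 0.15 * 55.9
T_est = 62.9 + 8.385
T_est = 71.285

71.285


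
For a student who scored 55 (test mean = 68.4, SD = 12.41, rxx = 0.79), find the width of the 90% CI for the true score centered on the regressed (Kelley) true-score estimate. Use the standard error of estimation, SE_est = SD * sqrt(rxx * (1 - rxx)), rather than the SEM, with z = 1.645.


True score estimate = 0.79*55 + 0.21*68.4 = 57.814
SE_est = SD * sqrt(rxx * (1 - rxx)) = 12.41 * sqrt(0.79 * 0.21) = 12.41 * sqrt(0.1659) = 5.054695
CI = T_est +/- z * SE_est, so width = 2 * z * SE_est = 2 * 1.645 * 5.054695
Width = 16.6299

16.6299


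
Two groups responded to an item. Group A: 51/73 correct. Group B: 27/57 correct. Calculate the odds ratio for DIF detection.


Odds_A = 51/22 = 2.3182
Odds_B = 27/30 = 0.9
OR = Odds_A / Odds_B = 2.3182 / 0.9
Exactly, OR = (51 * 30) / (22 * 27) = 1530 / 594
OR = 2.5758

2.5758


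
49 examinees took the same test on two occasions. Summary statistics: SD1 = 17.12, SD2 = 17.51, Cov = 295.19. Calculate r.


r = cov(X,Y) / (SD_X * SD_Y)
r = 295.19 / (17.12 * 17.51)
r = 295.19 / 299.7712
r = 0.9847

0.9847


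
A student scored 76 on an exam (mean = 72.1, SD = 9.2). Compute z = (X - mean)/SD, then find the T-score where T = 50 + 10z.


z = (X - mean) / SD = (76 - 72.1) / 9.2
z = 3.9 / 9.2
z = 0.4239
T-score = T = 50 + 10z
Carry z at full precision (z = 3.9 / 9.2) into the conversion:
T-score = 50 + 10 * (3.9 / 9.2) = 50 + 39 / 9.2
T-score = 50 + 4.2391
T-score = 54.2391

54.2391


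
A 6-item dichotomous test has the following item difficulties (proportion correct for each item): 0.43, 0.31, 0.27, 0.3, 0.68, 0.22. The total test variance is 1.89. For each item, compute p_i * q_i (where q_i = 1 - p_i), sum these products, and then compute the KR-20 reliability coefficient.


For each item, compute p_i * q_i:
  Item 1: 0.43 * 0.57 = 0.2451
  Item 2: 0.31 * 0.69 = 0.2139
  Item 3: 0.27 * 0.73 = 0.1971
  Item 4: 0.3 * 0.7 = 0.21
  Item 5: 0.68 * 0.32 = 0.2176
  Item 6: 0.22 * 0.78 = 0.1716
Sum(p_i * q_i) = 0.2451 + 0.2139 + 0.1971 + 0.21 + 0.2176 + 0.1716 = 1.2553
KR-20 = (k/(k-1)) * (1 - Sum(p_i*q_i) / Var_total)
= (6/5) * (1 - 1.2553/1.89)
= 1.2 * 0.3358
KR-20 = 0.403

0.403
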